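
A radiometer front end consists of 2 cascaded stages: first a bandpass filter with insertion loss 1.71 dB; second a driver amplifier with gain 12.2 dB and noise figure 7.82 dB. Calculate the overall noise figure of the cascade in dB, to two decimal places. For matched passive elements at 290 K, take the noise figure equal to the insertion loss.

Convert to linear (a loss of L dB is a gain of −L dB): F_i = 10^(NF_i/10), G_i = 10^(G_i,dB/10)
  Stage 1: F_1 = 10^(1.71/10) = 1.483, G_1 = 10^(−1.71/10) = 0.6745
  Stage 2: F_2 = 10^(7.82/10) = 6.053, G_2 = 10^(12.2/10) = 16.60
Friis cascade:
  F = 1.483 + (6.053 − 1)/0.6745 = 8.974
NF = 10 log₁₀(8.974) = 9.53 dB

9.53 dB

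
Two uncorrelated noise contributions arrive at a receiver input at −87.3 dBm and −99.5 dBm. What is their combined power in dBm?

Convert to linear, add, convert back:
P₁ = 1.86×10⁻¹² W, P₂ = 1.12×10⁻¹³ W
P_tot = 1.97×10⁻¹² W → 10 log₁₀(P_tot / 10⁻³) = −87.0 dBm

−87.0 dBm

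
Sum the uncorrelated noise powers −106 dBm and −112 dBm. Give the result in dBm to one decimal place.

−105.0 dBm

Convert to linear, add, convert back:
P₁ = 2.51×10⁻¹⁴ W, P₂ = 6.31×10⁻¹⁵ W
P_tot = 3.14×10⁻¹⁴ W → 10 log₁₀(P_tot / 10⁻³) = −105.0 dBm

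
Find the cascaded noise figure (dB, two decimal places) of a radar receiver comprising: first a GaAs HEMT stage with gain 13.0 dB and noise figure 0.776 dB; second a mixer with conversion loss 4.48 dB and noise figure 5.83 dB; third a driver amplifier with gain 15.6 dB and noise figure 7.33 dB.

Convert to linear (a loss of L dB is a gain of −L dB): F_i = 10^(NF_i/10), G_i = 10^(G_i,dB/10)
  Stage 1: F_1 = 10^(0.776/10) = 1.196, G_1 = 10^(13.0/10) = 19.95
  Stage 2: F_2 = 10^(5.83/10) = 3.828, G_2 = 10^(−4.48/10) = 0.3565
  Stage 3: F_3 = 10^(7.33/10) = 5.408, G_3 = 10^(15.6/10) = 36.31
Friis cascade:
  F = 1.196 + (3.828 − 1)/19.95 + (5.408 − 1)/7.112 = 1.957
NF = 10 log₁₀(1.957) = 2.92 dB

2.92 dB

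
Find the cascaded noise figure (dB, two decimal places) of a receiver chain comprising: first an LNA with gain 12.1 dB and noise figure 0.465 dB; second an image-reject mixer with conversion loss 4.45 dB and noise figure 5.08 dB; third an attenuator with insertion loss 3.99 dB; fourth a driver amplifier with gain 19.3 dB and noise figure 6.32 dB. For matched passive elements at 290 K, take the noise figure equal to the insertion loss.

4.66 dB

Convert to linear (a loss of L dB is a gain of −L dB): F_i = 10^(NF_i/10), G_i = 10^(G_i,dB/10)
  Stage 1: F_1 = 10^(0.465/10) = 1.113, G_1 = 10^(12.1/10) = 16.22
  Stage 2: F_2 = 10^(5.08/10) = 3.221, G_2 = 10^(−4.45/10) = 0.3589
  Stage 3: F_3 = 10^(3.99/10) = 2.506, G_3 = 10^(−3.99/10) = 0.3990
  Stage 4: F_4 = 10^(6.32/10) = 4.285, G_4 = 10^(19.3/10) = 85.11
Friis cascade:
  F = 1.113 + (3.221 − 1)/16.22 + (2.506 − 1)/5.821 + (4.285 − 1)/2.323 = 2.923
NF = 10 log₁₀(2.923) = 4.66 dB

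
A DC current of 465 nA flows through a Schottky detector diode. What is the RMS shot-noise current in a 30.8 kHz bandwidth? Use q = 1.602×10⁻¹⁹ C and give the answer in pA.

I_n = √(2qI·B)
2qI·B = 2 × 1.602×10⁻¹⁹ × 4.65×10⁻⁷ × 3.08×10⁴ = 4.59×10⁻²¹ A²
I_n = √(4.59×10⁻²¹) = 6.77×10⁻¹¹ A = 67.7 pA

67.7 pA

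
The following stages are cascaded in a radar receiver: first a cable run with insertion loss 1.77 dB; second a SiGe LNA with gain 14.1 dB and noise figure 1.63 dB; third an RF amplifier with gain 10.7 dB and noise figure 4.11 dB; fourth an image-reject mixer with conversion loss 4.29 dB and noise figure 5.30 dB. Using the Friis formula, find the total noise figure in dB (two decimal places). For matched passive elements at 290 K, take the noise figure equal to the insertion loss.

Convert to linear (a loss of L dB is a gain of −L dB): F_i = 10^(NF_i/10), G_i = 10^(G_i,dB/10)
  Stage 1: F_1 = 10^(1.77/10) = 1.503, G_1 = 10^(−1.77/10) = 0.6653
  Stage 2: F_2 = 10^(1.63/10) = 1.455, G_2 = 10^(14.1/10) = 25.70
  Stage 3: F_3 = 10^(4.11/10) = 2.576, G_3 = 10^(10.7/10) = 11.75
  Stage 4: F_4 = 10^(5.30/10) = 3.388, G_4 = 10^(−4.29/10) = 0.3724
Friis cascade:
  F = 1.503 + (1.455 − 1)/0.6653 + (2.576 − 1)/17.10 + (3.388 − 1)/200.9 = 2.292
NF = 10 log₁₀(2.292) = 3.60 dB

3.60 dB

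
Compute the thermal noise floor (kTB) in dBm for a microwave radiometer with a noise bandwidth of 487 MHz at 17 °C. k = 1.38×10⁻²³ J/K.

T = 17 °C + 273.15 = 290.15 K
P_n = kTB = 1.38×10⁻²³ × 290.15 × 4.87×10⁸ = 1.95×10⁻¹² W
In dBm: 10 log₁₀(1.95×10⁻¹² / 10⁻³) = −87.1 dBm

−87.1 dBm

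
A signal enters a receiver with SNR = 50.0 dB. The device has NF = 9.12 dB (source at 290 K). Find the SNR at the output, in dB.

By definition F = SNR_in/SNR_out, so in dB: SNR_out = SNR_in − NF
SNR_out = 50.0 − 9.12 = 40.88 dB

40.88 dB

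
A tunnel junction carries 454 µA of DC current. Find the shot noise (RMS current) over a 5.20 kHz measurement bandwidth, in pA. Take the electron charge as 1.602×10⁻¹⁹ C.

870 pA

I_n = √(2qI·B)
2qI·B = 2 × 1.602×10⁻¹⁹ × 4.54×10⁻⁴ × 5.20×10³ = 7.56×10⁻¹⁹ A²
I_n = √(7.56×10⁻¹⁹) = 8.70×10⁻¹⁰ A = 870 pA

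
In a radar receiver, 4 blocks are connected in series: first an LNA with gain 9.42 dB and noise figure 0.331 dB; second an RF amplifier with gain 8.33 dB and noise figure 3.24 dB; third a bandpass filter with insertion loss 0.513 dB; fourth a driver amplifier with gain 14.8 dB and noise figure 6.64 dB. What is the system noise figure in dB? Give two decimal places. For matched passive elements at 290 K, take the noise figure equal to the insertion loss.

1.06 dB

Convert to linear (a loss of L dB is a gain of −L dB): F_i = 10^(NF_i/10), G_i = 10^(G_i,dB/10)
  Stage 1: F_1 = 10^(0.331/10) = 1.079, G_1 = 10^(9.42/10) = 8.750
  Stage 2: F_2 = 10^(3.24/10) = 2.109, G_2 = 10^(8.33/10) = 6.808
  Stage 3: F_3 = 10^(0.513/10) = 1.125, G_3 = 10^(−0.513/10) = 0.8886
  Stage 4: F_4 = 10^(6.64/10) = 4.613, G_4 = 10^(14.8/10) = 30.20
Friis cascade:
  F = 1.079 + (2.109 − 1)/8.750 + (1.125 − 1)/59.57 + (4.613 − 1)/52.93 = 1.276
NF = 10 log₁₀(1.276) = 1.06 dB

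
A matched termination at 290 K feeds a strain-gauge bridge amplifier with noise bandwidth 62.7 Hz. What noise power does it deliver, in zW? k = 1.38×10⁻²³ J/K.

251 zW

P_n = kTB = 1.38×10⁻²³ × 290 × 6.27×10¹ = 2.51×10⁻¹⁹ W = 251 zW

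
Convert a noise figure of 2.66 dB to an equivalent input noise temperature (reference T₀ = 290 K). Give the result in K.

245 K

F = 10^(2.66/10) = 1.84502
T_e = (F − 1)·T₀ = (1.84502 − 1) × 290 = 245 K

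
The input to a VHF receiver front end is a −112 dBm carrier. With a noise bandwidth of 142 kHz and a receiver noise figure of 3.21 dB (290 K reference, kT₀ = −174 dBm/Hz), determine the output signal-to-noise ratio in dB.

7.3 dB

Noise floor: N = −174 + 10 log₁₀(B) + NF
10 log₁₀(1.42×10⁵) = 51.52 dB
N = −174 + 51.52 + 3.21 = −119.27 dBm
SNR = P_sig − N = −112 − (−119.27) = 7.27 dB → 7.3 dB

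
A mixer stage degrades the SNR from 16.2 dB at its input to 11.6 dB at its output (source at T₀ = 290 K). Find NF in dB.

NF (dB) = SNR_in(dB) − SNR_out(dB) when the source is at T₀
NF = 16.2 − 11.6 = 4.6 dB

4.6 dB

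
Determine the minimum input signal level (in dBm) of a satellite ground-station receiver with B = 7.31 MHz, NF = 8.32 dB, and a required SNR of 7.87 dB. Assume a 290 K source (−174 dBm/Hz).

Sensitivity = −174 + 10 log₁₀(B) + NF + SNR_min
= −174 + 68.64 + 8.32 + 7.87
= −89.17 dBm → −89.2 dBm

−89.2 dBm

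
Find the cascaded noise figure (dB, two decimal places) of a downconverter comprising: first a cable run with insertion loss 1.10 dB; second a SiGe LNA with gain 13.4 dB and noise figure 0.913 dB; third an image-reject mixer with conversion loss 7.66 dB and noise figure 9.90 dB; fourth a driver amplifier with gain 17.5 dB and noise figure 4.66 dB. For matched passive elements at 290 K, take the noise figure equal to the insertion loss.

4.42 dB

Convert to linear (a loss of L dB is a gain of −L dB): F_i = 10^(NF_i/10), G_i = 10^(G_i,dB/10)
  Stage 1: F_1 = 10^(1.10/10) = 1.288, G_1 = 10^(−1.10/10) = 0.7762
  Stage 2: F_2 = 10^(0.913/10) = 1.234, G_2 = 10^(13.4/10) = 21.88
  Stage 3: F_3 = 10^(9.90/10) = 9.772, G_3 = 10^(−7.66/10) = 0.1714
  Stage 4: F_4 = 10^(4.66/10) = 2.924, G_4 = 10^(17.5/10) = 56.23
Friis cascade:
  F = 1.288 + (1.234 − 1)/0.7762 + (9.772 − 1)/16.98 + (2.924 − 1)/2.911 = 2.767
NF = 10 log₁₀(2.767) = 4.42 dB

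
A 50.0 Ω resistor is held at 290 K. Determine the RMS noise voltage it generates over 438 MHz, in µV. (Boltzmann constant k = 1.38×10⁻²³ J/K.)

18.7 µV

V_n = √(4kTRB)
4kTRB = 4 × 1.38×10⁻²³ × 290 × 5.00×10¹ × 4.38×10⁸ = 3.51×10⁻¹⁰ V²
V_n = √(3.51×10⁻¹⁰) = 1.87×10⁻⁵ V = 18.7 µV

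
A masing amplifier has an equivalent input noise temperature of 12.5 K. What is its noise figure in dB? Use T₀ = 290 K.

0.183 dB

F = 1 + T_e/T₀ = 1 + 12.5/290 = 1.0431
NF = 10 log₁₀(1.0431) = 0.183 dB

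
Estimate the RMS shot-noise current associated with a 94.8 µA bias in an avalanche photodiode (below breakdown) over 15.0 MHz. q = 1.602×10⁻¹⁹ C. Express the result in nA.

21.3 nA

I_n = √(2qI·B)
2qI·B = 2 × 1.602×10⁻¹⁹ × 9.48×10⁻⁵ × 1.50×10⁷ = 4.56×10⁻¹⁶ A²
I_n = √(4.56×10⁻¹⁶) = 2.13×10⁻⁸ A = 21.3 nA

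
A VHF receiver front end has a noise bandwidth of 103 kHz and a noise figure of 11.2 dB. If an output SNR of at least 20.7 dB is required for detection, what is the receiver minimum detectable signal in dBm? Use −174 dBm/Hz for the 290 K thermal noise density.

Sensitivity = −174 + 10 log₁₀(B) + NF + SNR_min
= −174 + 50.13 + 11.2 + 20.7
= −91.97 dBm → −92.0 dBm

−92.0 dBm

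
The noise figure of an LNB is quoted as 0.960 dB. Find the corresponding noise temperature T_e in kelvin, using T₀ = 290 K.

F = 10^(0.960/10) = 1.24738
T_e = (F − 1)·T₀ = (1.24738 − 1) × 290 = 71.7 K

71.7 K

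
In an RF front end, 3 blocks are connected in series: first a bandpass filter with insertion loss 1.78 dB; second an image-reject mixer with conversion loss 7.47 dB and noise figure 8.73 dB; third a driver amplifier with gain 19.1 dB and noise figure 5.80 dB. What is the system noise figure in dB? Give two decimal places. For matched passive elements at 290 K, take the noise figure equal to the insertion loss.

Convert to linear (a loss of L dB is a gain of −L dB): F_i = 10^(NF_i/10), G_i = 10^(G_i,dB/10)
  Stage 1: F_1 = 10^(1.78/10) = 1.507, G_1 = 10^(−1.78/10) = 0.6637
  Stage 2: F_2 = 10^(8.73/10) = 7.464, G_2 = 10^(−7.47/10) = 0.1791
  Stage 3: F_3 = 10^(5.80/10) = 3.802, G_3 = 10^(19.1/10) = 81.28
Friis cascade:
  F = 1.507 + (7.464 − 1)/0.6637 + (3.802 − 1)/0.1189 = 34.82
NF = 10 log₁₀(34.82) = 15.42 dB

15.42 dB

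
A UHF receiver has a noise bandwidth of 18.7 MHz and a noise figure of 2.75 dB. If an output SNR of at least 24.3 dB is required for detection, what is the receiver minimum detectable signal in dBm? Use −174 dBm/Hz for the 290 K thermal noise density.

−74.2 dBm

Sensitivity = −174 + 10 log₁₀(B) + NF + SNR_min
= −174 + 72.72 + 2.75 + 24.3
= −74.23 dBm → −74.2 dBm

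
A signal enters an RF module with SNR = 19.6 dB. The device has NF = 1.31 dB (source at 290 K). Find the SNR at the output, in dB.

By definition F = SNR_in/SNR_out, so in dB: SNR_out = SNR_in − NF
SNR_out = 19.6 − 1.31 = 18.29 dB

18.29 dB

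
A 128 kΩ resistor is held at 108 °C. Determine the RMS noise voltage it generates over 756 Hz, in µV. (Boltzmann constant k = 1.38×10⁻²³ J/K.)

T = 108 °C + 273.15 = 381.15 K
V_n = √(4kTRB)
4kTRB = 4 × 1.38×10⁻²³ × 381.15 × 1.28×10⁵ × 7.56×10² = 2.04×10⁻¹² V²
V_n = √(2.04×10⁻¹²) = 1.43×10⁻⁶ V = 1.43 µV

1.43 µV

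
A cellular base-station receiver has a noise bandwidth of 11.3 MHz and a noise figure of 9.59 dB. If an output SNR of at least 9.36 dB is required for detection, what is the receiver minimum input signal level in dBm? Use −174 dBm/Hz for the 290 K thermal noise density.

Sensitivity = −174 + 10 log₁₀(B) + NF + SNR_min
= −174 + 70.53 + 9.59 + 9.36
= −84.52 dBm → −84.5 dBm

−84.5 dBm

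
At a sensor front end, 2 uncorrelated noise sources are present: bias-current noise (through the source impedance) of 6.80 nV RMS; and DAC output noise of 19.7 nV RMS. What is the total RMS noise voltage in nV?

Uncorrelated sources add in power (mean-square): V_tot = √(ΣV_i²)
V_tot = √[(6.80×10⁻⁹)² + (1.97×10⁻⁸)²] = 2.08×10⁻⁸ V = 20.8 nV

20.8 nV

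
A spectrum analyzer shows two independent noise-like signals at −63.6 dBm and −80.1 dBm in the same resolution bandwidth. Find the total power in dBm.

−63.5 dBm

Convert to linear, add, convert back:
P₁ = 4.37×10⁻¹⁰ W, P₂ = 9.77×10⁻¹² W
P_tot = 4.46×10⁻¹⁰ W → 10 log₁₀(P_tot / 10⁻³) = −63.5 dBm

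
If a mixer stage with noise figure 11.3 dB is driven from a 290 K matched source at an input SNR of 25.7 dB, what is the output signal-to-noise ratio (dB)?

14.4 dB

By definition F = SNR_in/SNR_out, so in dB: SNR_out = SNR_in − NF
SNR_out = 25.7 − 11.3 = 14.4 dB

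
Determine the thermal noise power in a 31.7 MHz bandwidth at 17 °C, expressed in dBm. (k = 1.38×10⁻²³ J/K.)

T = 17 °C + 273.15 = 290.15 K
P_n = kTB = 1.38×10⁻²³ × 290.15 × 3.17×10⁷ = 1.27×10⁻¹³ W
In dBm: 10 log₁₀(1.27×10⁻¹³ / 10⁻³) = −99.0 dBm

−99.0 dBm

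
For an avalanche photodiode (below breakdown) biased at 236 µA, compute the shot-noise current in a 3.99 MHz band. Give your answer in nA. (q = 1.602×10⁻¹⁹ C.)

17.4 nA

I_n = √(2qI·B)
2qI·B = 2 × 1.602×10⁻¹⁹ × 2.36×10⁻⁴ × 3.99×10⁶ = 3.02×10⁻¹⁶ A²
I_n = √(3.02×10⁻¹⁶) = 1.74×10⁻⁸ A = 17.4 nA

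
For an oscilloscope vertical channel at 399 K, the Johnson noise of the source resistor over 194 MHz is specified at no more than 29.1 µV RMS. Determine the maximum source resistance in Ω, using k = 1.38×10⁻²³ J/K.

Johnson–Nyquist: V_n = √(4kTRB) ⇒ R = V_n² / (4kTB)
4kTB = 4 × 1.38×10⁻²³ × 399 × 1.94×10⁸ = 4.27×10⁻¹²
R = (2.91×10⁻⁵)² / 4.27×10⁻¹² = 1.98×10² Ω = 198 Ω

198 Ω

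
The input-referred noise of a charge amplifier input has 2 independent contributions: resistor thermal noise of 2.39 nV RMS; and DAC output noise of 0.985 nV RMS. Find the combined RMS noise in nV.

2.59 nV

Uncorrelated sources add in power (mean-square): V_tot = √(ΣV_i²)
V_tot = √[(2.39×10⁻⁹)² + (9.85×10⁻¹⁰)²] = 2.59×10⁻⁹ V = 2.59 nV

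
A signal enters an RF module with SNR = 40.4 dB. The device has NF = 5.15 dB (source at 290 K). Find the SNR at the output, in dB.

35.25 dB

By definition F = SNR_in/SNR_out, so in dB: SNR_out = SNR_in − NF
SNR_out = 40.4 − 5.15 = 35.25 dB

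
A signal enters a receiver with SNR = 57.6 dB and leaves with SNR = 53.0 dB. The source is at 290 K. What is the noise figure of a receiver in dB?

4.6 dB

NF (dB) = SNR_in(dB) − SNR_out(dB) when the source is at T₀
NF = 57.6 − 53.0 = 4.6 dB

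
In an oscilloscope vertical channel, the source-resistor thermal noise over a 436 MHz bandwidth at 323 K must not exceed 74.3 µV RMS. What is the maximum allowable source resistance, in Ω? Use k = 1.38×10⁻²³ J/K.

Johnson–Nyquist: V_n = √(4kTRB) ⇒ R = V_n² / (4kTB)
4kTB = 4 × 1.38×10⁻²³ × 323 × 4.36×10⁸ = 7.77×10⁻¹²
R = (7.43×10⁻⁵)² / 7.77×10⁻¹² = 7.10×10² Ω = 710 Ω

710 Ω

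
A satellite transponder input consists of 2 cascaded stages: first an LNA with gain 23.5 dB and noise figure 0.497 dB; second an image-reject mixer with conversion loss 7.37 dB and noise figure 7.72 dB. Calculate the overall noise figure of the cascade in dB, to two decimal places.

0.58 dB

Convert to linear (a loss of L dB is a gain of −L dB): F_i = 10^(NF_i/10), G_i = 10^(G_i,dB/10)
  Stage 1: F_1 = 10^(0.497/10) = 1.121, G_1 = 10^(23.5/10) = 223.9
  Stage 2: F_2 = 10^(7.72/10) = 5.916, G_2 = 10^(−7.37/10) = 0.1832
Friis cascade:
  F = 1.121 + (5.916 − 1)/223.9 = 1.143
NF = 10 log₁₀(1.143) = 0.58 dB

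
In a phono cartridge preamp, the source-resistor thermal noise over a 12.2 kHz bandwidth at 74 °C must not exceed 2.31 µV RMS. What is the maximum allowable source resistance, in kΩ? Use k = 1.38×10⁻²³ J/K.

T = 74 °C + 273.15 = 347.15 K
Johnson–Nyquist: V_n = √(4kTRB) ⇒ R = V_n² / (4kTB)
4kTB = 4 × 1.38×10⁻²³ × 347.15 × 1.22×10⁴ = 2.34×10⁻¹⁶
R = (2.31×10⁻⁶)² / 2.34×10⁻¹⁶ = 2.28×10⁴ Ω = 22.8 kΩ

22.8 kΩ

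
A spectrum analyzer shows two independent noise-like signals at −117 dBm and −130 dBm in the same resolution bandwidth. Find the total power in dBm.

−116.8 dBm

Convert to linear, add, convert back:
P₁ = 2.00×10⁻¹⁵ W, P₂ = 1.00×10⁻¹⁶ W
P_tot = 2.10×10⁻¹⁵ W → 10 log₁₀(P_tot / 10⁻³) = −116.8 dBm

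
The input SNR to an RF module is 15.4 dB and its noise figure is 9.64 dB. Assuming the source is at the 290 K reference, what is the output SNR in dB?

5.76 dB

By definition F = SNR_in/SNR_out, so in dB: SNR_out = SNR_in − NF
SNR_out = 15.4 − 9.64 = 5.76 dB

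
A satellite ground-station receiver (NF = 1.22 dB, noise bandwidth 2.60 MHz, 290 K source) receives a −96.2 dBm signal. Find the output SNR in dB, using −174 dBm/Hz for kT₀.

Noise floor: N = −174 + 10 log₁₀(B) + NF
10 log₁₀(2.60×10⁶) = 64.15 dB
N = −174 + 64.15 + 1.22 = −108.63 dBm
SNR = P_sig − N = −96.2 − (−108.63) = 12.43 dB → 12.4 dB

12.4 dB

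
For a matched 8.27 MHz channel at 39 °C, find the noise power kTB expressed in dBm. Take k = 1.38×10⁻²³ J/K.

T = 39 °C + 273.15 = 312.15 K
P_n = kTB = 1.38×10⁻²³ × 312.15 × 8.27×10⁶ = 3.56×10⁻¹⁴ W
In dBm: 10 log₁₀(3.56×10⁻¹⁴ / 10⁻³) = −104.5 dBm

−104.5 dBm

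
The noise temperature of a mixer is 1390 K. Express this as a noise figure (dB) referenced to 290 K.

F = 1 + T_e/T₀ = 1 + 1390/290 = 5.7931
NF = 10 log₁₀(5.7931) = 7.63 dB

7.63 dB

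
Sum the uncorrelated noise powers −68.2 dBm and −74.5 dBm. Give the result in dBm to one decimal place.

Convert to linear, add, convert back:
P₁ = 1.51×10⁻¹⁰ W, P₂ = 3.55×10⁻¹¹ W
P_tot = 1.87×10⁻¹⁰ W → 10 log₁₀(P_tot / 10⁻³) = −67.3 dBm

−67.3 dBm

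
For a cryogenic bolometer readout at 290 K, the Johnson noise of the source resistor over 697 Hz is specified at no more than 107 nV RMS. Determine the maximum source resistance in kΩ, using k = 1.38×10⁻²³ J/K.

Johnson–Nyquist: V_n = √(4kTRB) ⇒ R = V_n² / (4kTB)
4kTB = 4 × 1.38×10⁻²³ × 290 × 6.97×10² = 1.12×10⁻¹⁷
R = (1.07×10⁻⁷)² / 1.12×10⁻¹⁷ = 1.03×10³ Ω = 1.03 kΩ

1.03 kΩ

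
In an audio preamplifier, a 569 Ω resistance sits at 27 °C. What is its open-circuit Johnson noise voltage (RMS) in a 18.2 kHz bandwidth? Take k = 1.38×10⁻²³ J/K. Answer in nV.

414 nV

T = 27 °C + 273.15 = 300.15 K
V_n = √(4kTRB)
4kTRB = 4 × 1.38×10⁻²³ × 300.15 × 5.69×10² × 1.82×10⁴ = 1.72×10⁻¹³ V²
V_n = √(1.72×10⁻¹³) = 4.14×10⁻⁷ V = 414 nV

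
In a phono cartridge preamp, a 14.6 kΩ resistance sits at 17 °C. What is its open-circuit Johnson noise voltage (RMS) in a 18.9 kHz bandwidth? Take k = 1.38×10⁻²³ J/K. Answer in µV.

2.10 µV

T = 17 °C + 273.15 = 290.15 K
V_n = √(4kTRB)
4kTRB = 4 × 1.38×10⁻²³ × 290.15 × 1.46×10⁴ × 1.89×10⁴ = 4.42×10⁻¹² V²
V_n = √(4.42×10⁻¹²) = 2.10×10⁻⁶ V = 2.10 µV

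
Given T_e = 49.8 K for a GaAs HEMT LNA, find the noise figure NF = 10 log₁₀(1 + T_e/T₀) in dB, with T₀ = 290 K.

F = 1 + T_e/T₀ = 1 + 49.8/290 = 1.17172
NF = 10 log₁₀(1.17172) = 0.688 dB

0.688 dB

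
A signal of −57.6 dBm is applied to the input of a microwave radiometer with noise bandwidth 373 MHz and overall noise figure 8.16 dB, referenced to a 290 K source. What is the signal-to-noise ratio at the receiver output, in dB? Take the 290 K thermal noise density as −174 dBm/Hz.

Noise floor: N = −174 + 10 log₁₀(B) + NF
10 log₁₀(3.73×10⁸) = 85.72 dB
N = −174 + 85.72 + 8.16 = −80.12 dBm
SNR = P_sig − N = −57.6 − (−80.12) = 22.52 dB → 22.5 dB

22.5 dB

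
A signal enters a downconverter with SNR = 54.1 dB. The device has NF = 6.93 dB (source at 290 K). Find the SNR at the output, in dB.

By definition F = SNR_in/SNR_out, so in dB: SNR_out = SNR_in − NF
SNR_out = 54.1 − 6.93 = 47.17 dB

47.17 dB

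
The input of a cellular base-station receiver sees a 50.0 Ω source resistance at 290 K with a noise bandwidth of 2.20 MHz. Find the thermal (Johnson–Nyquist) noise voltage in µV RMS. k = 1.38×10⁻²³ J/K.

V_n = √(4kTRB)
4kTRB = 4 × 1.38×10⁻²³ × 290 × 5.00×10¹ × 2.20×10⁶ = 1.76×10⁻¹² V²
V_n = √(1.76×10⁻¹²) = 1.33×10⁻⁶ V = 1.33 µV

1.33 µV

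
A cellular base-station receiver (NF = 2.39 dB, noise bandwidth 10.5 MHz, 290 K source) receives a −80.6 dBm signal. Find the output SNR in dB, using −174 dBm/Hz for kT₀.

20.8 dB

Noise floor: N = −174 + 10 log₁₀(B) + NF
10 log₁₀(1.05×10⁷) = 70.21 dB
N = −174 + 70.21 + 2.39 = −101.40 dBm
SNR = P_sig − N = −80.6 − (−101.40) = 20.80 dB → 20.8 dB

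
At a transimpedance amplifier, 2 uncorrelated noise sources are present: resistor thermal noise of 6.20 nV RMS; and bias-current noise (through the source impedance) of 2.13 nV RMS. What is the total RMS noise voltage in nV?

Uncorrelated sources add in power (mean-square): V_tot = √(ΣV_i²)
V_tot = √[(6.20×10⁻⁹)² + (2.13×10⁻⁹)²] = 6.56×10⁻⁹ V = 6.56 nV

6.56 nV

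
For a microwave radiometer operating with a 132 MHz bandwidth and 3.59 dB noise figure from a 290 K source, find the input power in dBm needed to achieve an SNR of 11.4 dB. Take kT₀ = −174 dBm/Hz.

Sensitivity = −174 + 10 log₁₀(B) + NF + SNR_min
= −174 + 81.21 + 3.59 + 11.4
= −77.80 dBm → −77.8 dBm

−77.8 dBm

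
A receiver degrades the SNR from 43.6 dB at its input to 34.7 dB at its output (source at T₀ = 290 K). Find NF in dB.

8.9 dB

NF (dB) = SNR_in(dB) − SNR_out(dB) when the source is at T₀
NF = 43.6 − 34.7 = 8.9 dB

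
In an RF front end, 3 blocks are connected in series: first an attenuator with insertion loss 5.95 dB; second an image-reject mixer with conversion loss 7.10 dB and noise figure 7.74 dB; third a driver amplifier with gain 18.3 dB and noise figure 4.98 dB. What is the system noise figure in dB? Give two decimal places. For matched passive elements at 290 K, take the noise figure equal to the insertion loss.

Convert to linear (a loss of L dB is a gain of −L dB): F_i = 10^(NF_i/10), G_i = 10^(G_i,dB/10)
  Stage 1: F_1 = 10^(5.95/10) = 3.936, G_1 = 10^(−5.95/10) = 0.2541
  Stage 2: F_2 = 10^(7.74/10) = 5.943, G_2 = 10^(−7.10/10) = 0.1950
  Stage 3: F_3 = 10^(4.98/10) = 3.148, G_3 = 10^(18.3/10) = 67.61
Friis cascade:
  F = 3.936 + (5.943 − 1)/0.2541 + (3.148 − 1)/0.04955 = 66.74
NF = 10 log₁₀(66.74) = 18.24 dB

18.24 dB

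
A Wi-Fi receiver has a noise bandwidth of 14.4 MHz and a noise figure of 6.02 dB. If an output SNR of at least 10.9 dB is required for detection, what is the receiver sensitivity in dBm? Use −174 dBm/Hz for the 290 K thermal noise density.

Sensitivity = −174 + 10 log₁₀(B) + NF + SNR_min
= −174 + 71.58 + 6.02 + 10.9
= −85.50 dBm → −85.5 dBm

−85.5 dBm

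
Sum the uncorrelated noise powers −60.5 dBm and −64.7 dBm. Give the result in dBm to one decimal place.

−59.1 dBm

Convert to linear, add, convert back:
P₁ = 8.91×10⁻¹⁰ W, P₂ = 3.39×10⁻¹⁰ W
P_tot = 1.23×10⁻⁹ W → 10 log₁₀(P_tot / 10⁻³) = −59.1 dBm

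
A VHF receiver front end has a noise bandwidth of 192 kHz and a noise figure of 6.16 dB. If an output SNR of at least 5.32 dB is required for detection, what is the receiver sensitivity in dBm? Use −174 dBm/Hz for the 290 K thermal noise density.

Sensitivity = −174 + 10 log₁₀(B) + NF + SNR_min
= −174 + 52.83 + 6.16 + 5.32
= −109.69 dBm → −109.7 dBm

−109.7 dBm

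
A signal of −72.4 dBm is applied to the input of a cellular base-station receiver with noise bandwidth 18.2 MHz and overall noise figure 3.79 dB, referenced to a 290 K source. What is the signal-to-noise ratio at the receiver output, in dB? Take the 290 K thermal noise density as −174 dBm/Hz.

25.2 dB

Noise floor: N = −174 + 10 log₁₀(B) + NF
10 log₁₀(1.82×10⁷) = 72.6 dB
N = −174 + 72.6 + 3.79 = −97.61 dBm
SNR = P_sig − N = −72.4 − (−97.61) = 25.21 dB → 25.2 dB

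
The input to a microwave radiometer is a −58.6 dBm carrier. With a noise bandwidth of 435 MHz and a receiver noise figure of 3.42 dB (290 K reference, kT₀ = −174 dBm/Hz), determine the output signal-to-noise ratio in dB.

25.6 dB

Noise floor: N = −174 + 10 log₁₀(B) + NF
10 log₁₀(4.35×10⁸) = 86.38 dB
N = −174 + 86.38 + 3.42 = −84.20 dBm
SNR = P_sig − N = −58.6 − (−84.20) = 25.60 dB → 25.6 dB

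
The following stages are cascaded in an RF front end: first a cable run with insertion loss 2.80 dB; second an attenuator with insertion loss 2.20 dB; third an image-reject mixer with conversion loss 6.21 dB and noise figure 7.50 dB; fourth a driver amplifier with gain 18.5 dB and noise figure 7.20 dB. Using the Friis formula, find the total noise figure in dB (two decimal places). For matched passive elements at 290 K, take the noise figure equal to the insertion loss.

18.69 dB

Convert to linear (a loss of L dB is a gain of −L dB): F_i = 10^(NF_i/10), G_i = 10^(G_i,dB/10)
  Stage 1: F_1 = 10^(2.80/10) = 1.905, G_1 = 10^(−2.80/10) = 0.5248
  Stage 2: F_2 = 10^(2.20/10) = 1.660, G_2 = 10^(−2.20/10) = 0.6026
  Stage 3: F_3 = 10^(7.50/10) = 5.623, G_3 = 10^(−6.21/10) = 0.2393
  Stage 4: F_4 = 10^(7.20/10) = 5.248, G_4 = 10^(18.5/10) = 70.79
Friis cascade:
  F = 1.905 + (1.660 − 1)/0.5248 + (5.623 − 1)/0.3162 + (5.248 − 1)/0.07568 = 73.91
NF = 10 log₁₀(73.91) = 18.69 dB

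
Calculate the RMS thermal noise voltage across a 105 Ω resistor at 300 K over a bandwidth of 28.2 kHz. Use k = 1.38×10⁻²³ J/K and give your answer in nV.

221 nV

V_n = √(4kTRB)
4kTRB = 4 × 1.38×10⁻²³ × 300 × 1.05×10² × 2.82×10⁴ = 4.90×10⁻¹⁴ V²
V_n = √(4.90×10⁻¹⁴) = 2.21×10⁻⁷ V = 221 nV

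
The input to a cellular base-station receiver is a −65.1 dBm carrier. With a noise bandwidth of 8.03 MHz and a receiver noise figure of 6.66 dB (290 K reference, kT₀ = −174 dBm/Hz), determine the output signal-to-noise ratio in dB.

Noise floor: N = −174 + 10 log₁₀(B) + NF
10 log₁₀(8.03×10⁶) = 69.05 dB
N = −174 + 69.05 + 6.66 = −98.29 dBm
SNR = P_sig − N = −65.1 − (−98.29) = 33.19 dB → 33.2 dB

33.2 dB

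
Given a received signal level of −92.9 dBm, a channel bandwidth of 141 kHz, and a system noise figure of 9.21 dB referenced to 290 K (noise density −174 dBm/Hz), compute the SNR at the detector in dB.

20.4 dB

Noise floor: N = −174 + 10 log₁₀(B) + NF
10 log₁₀(1.41×10⁵) = 51.49 dB
N = −174 + 51.49 + 9.21 = −113.30 dBm
SNR = P_sig − N = −92.9 − (−113.30) = 20.40 dB → 20.4 dB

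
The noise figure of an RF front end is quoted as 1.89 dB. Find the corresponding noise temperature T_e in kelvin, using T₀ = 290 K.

F = 10^(1.89/10) = 1.54525
T_e = (F − 1)·T₀ = (1.54525 − 1) × 290 = 158 K

158 K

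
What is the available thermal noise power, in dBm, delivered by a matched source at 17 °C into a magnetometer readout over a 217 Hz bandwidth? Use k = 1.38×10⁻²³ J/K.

T = 17 °C + 273.15 = 290.15 K
P_n = kTB = 1.38×10⁻²³ × 290.15 × 2.17×10² = 8.69×10⁻¹⁹ W
In dBm: 10 log₁₀(8.69×10⁻¹⁹ / 10⁻³) = −150.6 dBm

−150.6 dBm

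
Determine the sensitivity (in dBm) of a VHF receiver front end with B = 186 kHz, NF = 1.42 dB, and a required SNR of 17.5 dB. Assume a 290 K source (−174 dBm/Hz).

−102.4 dBm

Sensitivity = −174 + 10 log₁₀(B) + NF + SNR_min
= −174 + 52.7 + 1.42 + 17.5
= −102.38 dBm → −102.4 dBm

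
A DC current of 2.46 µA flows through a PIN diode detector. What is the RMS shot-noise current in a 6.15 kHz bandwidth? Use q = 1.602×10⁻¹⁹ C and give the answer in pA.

69.6 pA

I_n = √(2qI·B)
2qI·B = 2 × 1.602×10⁻¹⁹ × 2.46×10⁻⁶ × 6.15×10³ = 4.85×10⁻²¹ A²
I_n = √(4.85×10⁻²¹) = 6.96×10⁻¹¹ A = 69.6 pA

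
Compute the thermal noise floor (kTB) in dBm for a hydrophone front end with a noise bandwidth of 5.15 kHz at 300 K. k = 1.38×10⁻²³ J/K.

P_n = kTB = 1.38×10⁻²³ × 300 × 5.15×10³ = 2.13×10⁻¹⁷ W
In dBm: 10 log₁₀(2.13×10⁻¹⁷ / 10⁻³) = −136.7 dBm

−136.7 dBm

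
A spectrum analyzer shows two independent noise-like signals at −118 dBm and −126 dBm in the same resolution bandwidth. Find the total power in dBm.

Convert to linear, add, convert back:
P₁ = 1.58×10⁻¹⁵ W, P₂ = 2.51×10⁻¹⁶ W
P_tot = 1.84×10⁻¹⁵ W → 10 log₁₀(P_tot / 10⁻³) = −117.4 dBm

−117.4 dBm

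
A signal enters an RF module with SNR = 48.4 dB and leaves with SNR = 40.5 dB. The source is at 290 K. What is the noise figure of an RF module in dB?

NF (dB) = SNR_in(dB) − SNR_out(dB) when the source is at T₀
NF = 48.4 − 40.5 = 7.9 dB

7.9 dB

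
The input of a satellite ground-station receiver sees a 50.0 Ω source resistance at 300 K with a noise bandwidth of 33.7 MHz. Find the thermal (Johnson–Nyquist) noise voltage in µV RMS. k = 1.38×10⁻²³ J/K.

5.28 µV

V_n = √(4kTRB)
4kTRB = 4 × 1.38×10⁻²³ × 300 × 5.00×10¹ × 3.37×10⁷ = 2.79×10⁻¹¹ V²
V_n = √(2.79×10⁻¹¹) = 5.28×10⁻⁶ V = 5.28 µV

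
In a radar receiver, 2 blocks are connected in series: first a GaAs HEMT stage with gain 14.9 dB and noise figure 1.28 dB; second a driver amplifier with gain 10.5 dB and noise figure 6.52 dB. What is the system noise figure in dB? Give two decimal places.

1.63 dB

Convert to linear (a loss of L dB is a gain of −L dB): F_i = 10^(NF_i/10), G_i = 10^(G_i,dB/10)
  Stage 1: F_1 = 10^(1.28/10) = 1.343, G_1 = 10^(14.9/10) = 30.90
  Stage 2: F_2 = 10^(6.52/10) = 4.487, G_2 = 10^(10.5/10) = 11.22
Friis cascade:
  F = 1.343 + (4.487 − 1)/30.90 = 1.456
NF = 10 log₁₀(1.456) = 1.63 dB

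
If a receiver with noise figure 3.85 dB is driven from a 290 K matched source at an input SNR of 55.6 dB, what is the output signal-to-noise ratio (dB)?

By definition F = SNR_in/SNR_out, so in dB: SNR_out = SNR_in − NF
SNR_out = 55.6 − 3.85 = 51.75 dB

51.75 dB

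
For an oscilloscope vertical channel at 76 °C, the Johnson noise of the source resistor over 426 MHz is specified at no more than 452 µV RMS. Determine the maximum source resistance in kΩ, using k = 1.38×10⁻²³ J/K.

T = 76 °C + 273.15 = 349.15 K
Johnson–Nyquist: V_n = √(4kTRB) ⇒ R = V_n² / (4kTB)
4kTB = 4 × 1.38×10⁻²³ × 349.15 × 4.26×10⁸ = 8.21×10⁻¹²
R = (4.52×10⁻⁴)² / 8.21×10⁻¹² = 2.49×10⁴ Ω = 24.9 kΩ

24.9 kΩ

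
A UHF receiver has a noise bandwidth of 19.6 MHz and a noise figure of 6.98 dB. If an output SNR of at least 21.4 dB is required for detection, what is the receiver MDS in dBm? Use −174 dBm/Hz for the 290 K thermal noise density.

Sensitivity = −174 + 10 log₁₀(B) + NF + SNR_min
= −174 + 72.92 + 6.98 + 21.4
= −72.70 dBm → −72.7 dBm

−72.7 dBm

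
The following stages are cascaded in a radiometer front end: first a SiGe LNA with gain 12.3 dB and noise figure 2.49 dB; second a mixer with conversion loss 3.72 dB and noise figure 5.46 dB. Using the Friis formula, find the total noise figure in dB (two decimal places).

2.84 dB

Convert to linear (a loss of L dB is a gain of −L dB): F_i = 10^(NF_i/10), G_i = 10^(G_i,dB/10)
  Stage 1: F_1 = 10^(2.49/10) = 1.774, G_1 = 10^(12.3/10) = 16.98
  Stage 2: F_2 = 10^(5.46/10) = 3.516, G_2 = 10^(−3.72/10) = 0.4246
Friis cascade:
  F = 1.774 + (3.516 − 1)/16.98 = 1.922
NF = 10 log₁₀(1.922) = 2.84 dB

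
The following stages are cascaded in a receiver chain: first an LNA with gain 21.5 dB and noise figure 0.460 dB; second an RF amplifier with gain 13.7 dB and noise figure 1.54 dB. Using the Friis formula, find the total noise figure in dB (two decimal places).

Convert to linear (a loss of L dB is a gain of −L dB): F_i = 10^(NF_i/10), G_i = 10^(G_i,dB/10)
  Stage 1: F_1 = 10^(0.460/10) = 1.112, G_1 = 10^(21.5/10) = 141.3
  Stage 2: F_2 = 10^(1.54/10) = 1.426, G_2 = 10^(13.7/10) = 23.44
Friis cascade:
  F = 1.112 + (1.426 − 1)/141.3 = 1.115
NF = 10 log₁₀(1.115) = 0.47 dB

0.47 dB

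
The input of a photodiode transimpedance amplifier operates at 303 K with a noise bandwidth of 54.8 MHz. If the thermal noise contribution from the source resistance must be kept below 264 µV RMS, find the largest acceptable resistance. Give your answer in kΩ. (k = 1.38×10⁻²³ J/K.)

76.0 kΩ

Johnson–Nyquist: V_n = √(4kTRB) ⇒ R = V_n² / (4kTB)
4kTB = 4 × 1.38×10⁻²³ × 303 × 5.48×10⁷ = 9.17×10⁻¹³
R = (2.64×10⁻⁴)² / 9.17×10⁻¹³ = 7.60×10⁴ Ω = 76.0 kΩ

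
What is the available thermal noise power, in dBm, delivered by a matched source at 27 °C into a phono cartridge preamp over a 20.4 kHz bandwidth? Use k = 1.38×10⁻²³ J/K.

−130.7 dBm

T = 27 °C + 273.15 = 300.15 K
P_n = kTB = 1.38×10⁻²³ × 300.15 × 2.04×10⁴ = 8.45×10⁻¹⁷ W
In dBm: 10 log₁₀(8.45×10⁻¹⁷ / 10⁻³) = −130.7 dBm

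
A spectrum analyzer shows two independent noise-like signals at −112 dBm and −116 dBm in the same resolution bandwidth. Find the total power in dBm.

Convert to linear, add, convert back:
P₁ = 6.31×10⁻¹⁵ W, P₂ = 2.51×10⁻¹⁵ W
P_tot = 8.82×10⁻¹⁵ W → 10 log₁₀(P_tot / 10⁻³) = −110.5 dBm

−110.5 dBm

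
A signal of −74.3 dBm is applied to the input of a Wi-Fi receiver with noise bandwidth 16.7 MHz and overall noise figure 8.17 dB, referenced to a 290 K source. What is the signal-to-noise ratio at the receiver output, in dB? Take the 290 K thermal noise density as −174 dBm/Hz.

Noise floor: N = −174 + 10 log₁₀(B) + NF
10 log₁₀(1.67×10⁷) = 72.23 dB
N = −174 + 72.23 + 8.17 = −93.60 dBm
SNR = P_sig − N = −74.3 − (−93.60) = 19.30 dB → 19.3 dB

19.3 dB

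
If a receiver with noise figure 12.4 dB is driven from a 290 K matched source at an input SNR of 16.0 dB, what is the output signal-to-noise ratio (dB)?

3.6 dB

By definition F = SNR_in/SNR_out, so in dB: SNR_out = SNR_in − NF
SNR_out = 16.0 − 12.4 = 3.6 dB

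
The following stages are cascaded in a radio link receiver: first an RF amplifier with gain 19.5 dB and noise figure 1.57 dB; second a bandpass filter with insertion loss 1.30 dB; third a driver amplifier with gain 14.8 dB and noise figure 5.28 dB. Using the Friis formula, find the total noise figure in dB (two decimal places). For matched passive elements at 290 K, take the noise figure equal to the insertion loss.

1.69 dB

Convert to linear (a loss of L dB is a gain of −L dB): F_i = 10^(NF_i/10), G_i = 10^(G_i,dB/10)
  Stage 1: F_1 = 10^(1.57/10) = 1.435, G_1 = 10^(19.5/10) = 89.13
  Stage 2: F_2 = 10^(1.30/10) = 1.349, G_2 = 10^(−1.30/10) = 0.7413
  Stage 3: F_3 = 10^(5.28/10) = 3.373, G_3 = 10^(14.8/10) = 30.20
Friis cascade:
  F = 1.435 + (1.349 − 1)/89.13 + (3.373 − 1)/66.07 = 1.475
NF = 10 log₁₀(1.475) = 1.69 dB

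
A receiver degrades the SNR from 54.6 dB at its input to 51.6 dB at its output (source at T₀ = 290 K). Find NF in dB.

NF (dB) = SNR_in(dB) − SNR_out(dB) when the source is at T₀
NF = 54.6 − 51.6 = 3.0 dB

3.0 dB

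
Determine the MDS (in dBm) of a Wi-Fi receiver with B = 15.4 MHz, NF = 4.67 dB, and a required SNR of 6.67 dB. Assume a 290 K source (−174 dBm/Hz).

Sensitivity = −174 + 10 log₁₀(B) + NF + SNR_min
= −174 + 71.88 + 4.67 + 6.67
= −90.78 dBm → −90.8 dBm

−90.8 dBm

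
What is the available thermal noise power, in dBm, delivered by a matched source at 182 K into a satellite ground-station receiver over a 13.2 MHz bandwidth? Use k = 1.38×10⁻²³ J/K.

P_n = kTB = 1.38×10⁻²³ × 182 × 1.32×10⁷ = 3.32×10⁻¹⁴ W
In dBm: 10 log₁₀(3.32×10⁻¹⁴ / 10⁻³) = −104.8 dBm

−104.8 dBm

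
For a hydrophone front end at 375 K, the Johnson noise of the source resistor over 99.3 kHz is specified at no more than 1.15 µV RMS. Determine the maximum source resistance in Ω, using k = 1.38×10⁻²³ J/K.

643 Ω

Johnson–Nyquist: V_n = √(4kTRB) ⇒ R = V_n² / (4kTB)
4kTB = 4 × 1.38×10⁻²³ × 375 × 9.93×10⁴ = 2.06×10⁻¹⁵
R = (1.15×10⁻⁶)² / 2.06×10⁻¹⁵ = 6.43×10² Ω = 643 Ω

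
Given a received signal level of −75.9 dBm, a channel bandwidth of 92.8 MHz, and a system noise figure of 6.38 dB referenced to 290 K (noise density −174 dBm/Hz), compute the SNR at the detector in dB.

Noise floor: N = −174 + 10 log₁₀(B) + NF
10 log₁₀(9.28×10⁷) = 79.68 dB
N = −174 + 79.68 + 6.38 = −87.94 dBm
SNR = P_sig − N = −75.9 − (−87.94) = 12.04 dB → 12.0 dB

12.0 dB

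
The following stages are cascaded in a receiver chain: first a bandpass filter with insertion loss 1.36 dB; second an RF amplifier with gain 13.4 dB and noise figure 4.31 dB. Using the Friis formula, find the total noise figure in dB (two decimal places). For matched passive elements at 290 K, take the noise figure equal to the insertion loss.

Convert to linear (a loss of L dB is a gain of −L dB): F_i = 10^(NF_i/10), G_i = 10^(G_i,dB/10)
  Stage 1: F_1 = 10^(1.36/10) = 1.368, G_1 = 10^(−1.36/10) = 0.7311
  Stage 2: F_2 = 10^(4.31/10) = 2.698, G_2 = 10^(13.4/10) = 21.88
Friis cascade:
  F = 1.368 + (2.698 − 1)/0.7311 = 3.690
NF = 10 log₁₀(3.690) = 5.67 dB

5.67 dB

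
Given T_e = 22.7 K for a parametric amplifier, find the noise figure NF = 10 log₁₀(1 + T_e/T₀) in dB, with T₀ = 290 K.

0.327 dB

F = 1 + T_e/T₀ = 1 + 22.7/290 = 1.07828
NF = 10 log₁₀(1.07828) = 0.327 dB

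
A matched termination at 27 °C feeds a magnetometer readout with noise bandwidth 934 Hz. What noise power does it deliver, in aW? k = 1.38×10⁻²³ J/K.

T = 27 °C + 273.15 = 300.15 K
P_n = kTB = 1.38×10⁻²³ × 300.15 × 9.34×10² = 3.87×10⁻¹⁸ W = 3.87 aW

3.87 aW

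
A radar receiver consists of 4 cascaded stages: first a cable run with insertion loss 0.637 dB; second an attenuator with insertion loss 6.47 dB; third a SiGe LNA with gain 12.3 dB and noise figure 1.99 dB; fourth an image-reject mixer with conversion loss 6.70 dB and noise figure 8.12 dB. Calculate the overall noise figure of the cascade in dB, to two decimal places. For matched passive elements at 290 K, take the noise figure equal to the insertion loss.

Convert to linear (a loss of L dB is a gain of −L dB): F_i = 10^(NF_i/10), G_i = 10^(G_i,dB/10)
  Stage 1: F_1 = 10^(0.637/10) = 1.158, G_1 = 10^(−0.637/10) = 0.8636
  Stage 2: F_2 = 10^(6.47/10) = 4.436, G_2 = 10^(−6.47/10) = 0.2254
  Stage 3: F_3 = 10^(1.99/10) = 1.581, G_3 = 10^(12.3/10) = 16.98
  Stage 4: F_4 = 10^(8.12/10) = 6.486, G_4 = 10^(−6.70/10) = 0.2138
Friis cascade:
  F = 1.158 + (4.436 − 1)/0.8636 + (1.581 − 1)/0.1947 + (6.486 − 1)/3.306 = 9.782
NF = 10 log₁₀(9.782) = 9.90 dB

9.90 dB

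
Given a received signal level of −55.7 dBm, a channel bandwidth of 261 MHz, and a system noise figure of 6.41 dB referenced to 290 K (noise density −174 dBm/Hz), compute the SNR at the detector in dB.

27.7 dB

Noise floor: N = −174 + 10 log₁₀(B) + NF
10 log₁₀(2.61×10⁸) = 84.17 dB
N = −174 + 84.17 + 6.41 = −83.42 dBm
SNR = P_sig − N = −55.7 − (−83.42) = 27.72 dB → 27.7 dB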